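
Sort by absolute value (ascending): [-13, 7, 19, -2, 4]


Compute absolute values:
  |-13| = 13
  |7| = 7
  |19| = 19
  |-2| = 2
  |4| = 4
Absolute values in increasing order: 2 < 4 < 7 < 13 < 19
Listing the original numbers in that order gives the answer.
Final answer: [-2, 4, 7, -13, 19]


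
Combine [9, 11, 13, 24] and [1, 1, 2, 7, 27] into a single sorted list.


List A: [9, 11, 13, 24]
List B: [1, 1, 2, 7, 27]
Repeatedly compare the front elements and take the smaller:
  9 vs 1 -> take 1
  9 vs 1 -> take 1
  9 vs 2 -> take 2
  9 vs 7 -> take 7
  9 vs 27 -> take 9
  11 vs 27 -> take 11
  13 vs 27 -> take 13
  24 vs 27 -> take 24
  A is exhausted; append the rest of B: [27]
Final answer: [1, 1, 2, 7, 9, 11, 13, 24, 27]


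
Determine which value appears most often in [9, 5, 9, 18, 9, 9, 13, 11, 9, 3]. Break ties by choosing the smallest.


Count the frequency of each value:
  3 appears 1 time(s)
  5 appears 1 time(s)
  9 appears 5 time(s)
  11 appears 1 time(s)
  13 appears 1 time(s)
  18 appears 1 time(s)
Maximum frequency is 5.
Only 9 reaches that frequency, so it is the mode.
Final answer: 9


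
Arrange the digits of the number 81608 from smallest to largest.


The number 81608 has digits: 8, 1, 6, 0, 8
Sorted: 0, 1, 6, 8, 8
Joining the sorted digits gives the result.
Final answer: 01688


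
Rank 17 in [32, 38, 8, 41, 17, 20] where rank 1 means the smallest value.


Sort ascending: [8, 17, 20, 32, 38, 41]
Find 17 in the sorted list.
17 is at position 2 (1-indexed).
Final answer: 2


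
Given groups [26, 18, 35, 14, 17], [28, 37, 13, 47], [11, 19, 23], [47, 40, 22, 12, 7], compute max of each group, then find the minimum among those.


Find max of each group:
  Group 1: [26, 18, 35, 14, 17] -> max = 35
  Group 2: [28, 37, 13, 47] -> max = 47
  Group 3: [11, 19, 23] -> max = 23
  Group 4: [47, 40, 22, 12, 7] -> max = 47
Maxes: [35, 47, 23, 47]
Minimum of maxes = 23
Final answer: 23


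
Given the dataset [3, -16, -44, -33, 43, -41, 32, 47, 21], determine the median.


First, sort the list: [-44, -41, -33, -16, 3, 21, 32, 43, 47]
The list has 9 elements (odd count).
The middle index is 4 (0-based), and the element there is 3.
Final answer: 3


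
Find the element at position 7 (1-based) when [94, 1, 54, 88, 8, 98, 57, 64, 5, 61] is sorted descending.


Sort descending: [98, 94, 88, 64, 61, 57, 54, 8, 5, 1]
The 7th element (1-indexed) is at index 6.
Value = 54
Final answer: 54


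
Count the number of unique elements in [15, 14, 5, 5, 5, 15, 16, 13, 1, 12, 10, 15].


List all unique values:
Distinct values: [1, 5, 10, 12, 13, 14, 15, 16]
Count = 8
Final answer: 8


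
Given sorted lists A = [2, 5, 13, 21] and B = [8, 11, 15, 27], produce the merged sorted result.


List A: [2, 5, 13, 21]
List B: [8, 11, 15, 27]
Repeatedly compare the front elements and take the smaller:
  2 vs 8 -> take 2
  5 vs 8 -> take 5
  13 vs 8 -> take 8
  13 vs 11 -> take 11
  13 vs 15 -> take 13
  21 vs 15 -> take 15
  21 vs 27 -> take 21
  A is exhausted; append the rest of B: [27]
Final answer: [2, 5, 8, 11, 13, 15, 21, 27]


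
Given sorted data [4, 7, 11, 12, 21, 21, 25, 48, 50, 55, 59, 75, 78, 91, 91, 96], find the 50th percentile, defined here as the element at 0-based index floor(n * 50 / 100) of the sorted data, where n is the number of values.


The dataset has n = 16 elements.
Index = floor(16 * 50 / 100) = floor(800 / 100) = floor(8) = 8
Counting from index 0 in the sorted data, the element at index 8 is 50.
Final answer: 50


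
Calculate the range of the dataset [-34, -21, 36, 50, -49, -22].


Maximum value: 50
Minimum value: -49
Range = 50 - (-49) = 99
Final answer: 99


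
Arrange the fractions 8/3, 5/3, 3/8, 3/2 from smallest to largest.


Convert to decimal for comparison:
  8/3 = 2.6667
  5/3 = 1.6667
  3/8 = 0.375
  3/2 = 1.5
Decimals in increasing order: 0.375 < 1.5 < 1.6667 < 2.6667
Writing each back as its fraction gives the sorted order.
Final answer: 3/8, 3/2, 5/3, 8/3


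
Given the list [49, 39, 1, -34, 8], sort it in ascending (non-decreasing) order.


Original list: [49, 39, 1, -34, 8]
Repeatedly take the smallest remaining element:
  Remaining [49, 39, 1, -34, 8] -> smallest is -34
  Remaining [49, 39, 1, 8] -> smallest is 1
  Remaining [49, 39, 8] -> smallest is 8
  Remaining [49, 39] -> smallest is 39
  Remaining [49] -> smallest is 49
Collecting the picks in order gives the sorted list.
Final answer: [-34, 1, 8, 39, 49]


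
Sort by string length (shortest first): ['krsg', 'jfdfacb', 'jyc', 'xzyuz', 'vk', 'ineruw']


Compute lengths:
  'krsg' has length 4
  'jfdfacb' has length 7
  'jyc' has length 3
  'xzyuz' has length 5
  'vk' has length 2
  'ineruw' has length 6
Lengths in increasing order: 2 < 3 < 4 < 5 < 6 < 7
Listing the words in that order gives the answer.
Final answer: ['vk', 'jyc', 'krsg', 'xzyuz', 'ineruw', 'jfdfacb']


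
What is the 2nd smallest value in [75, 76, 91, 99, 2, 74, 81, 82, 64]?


Sort ascending: [2, 64, 74, 75, 76, 81, 82, 91, 99]
The 2nd element (1-indexed) is at index 1.
Value = 64
Final answer: 64


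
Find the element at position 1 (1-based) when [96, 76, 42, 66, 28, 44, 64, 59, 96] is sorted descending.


Sort descending: [96, 96, 76, 66, 64, 59, 44, 42, 28]
The 1st element (1-indexed) is at index 0.
Value = 96
Final answer: 96


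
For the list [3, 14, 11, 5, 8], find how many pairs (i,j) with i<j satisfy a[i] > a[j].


For each element, count the later elements that are smaller than it:
  3 (index 0): smaller elements after it = [] -> 0
  14 (index 1): smaller elements after it = [11, 5, 8] -> 3
  11 (index 2): smaller elements after it = [5, 8] -> 2
  5 (index 3): smaller elements after it = [] -> 0
Total inversions = 0 + 3 + 2 + 0 = 5
Final answer: 5


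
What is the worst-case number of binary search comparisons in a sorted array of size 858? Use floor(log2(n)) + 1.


Binary search halves the search space each step.
Maximum comparisons = floor(log2(858)) + 1
log2(858) = 9.7448
floor(log2(858)) = 9, so 9 + 1 = 10
Final answer: 10


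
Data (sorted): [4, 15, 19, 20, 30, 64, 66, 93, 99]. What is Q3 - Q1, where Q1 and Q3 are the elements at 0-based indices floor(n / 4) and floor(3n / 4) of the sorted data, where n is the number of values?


The data has n = 9 elements.
Q1 index = floor(9 / 4) = floor(2.25) = 2; Q3 index = floor(3 * 9 / 4) = floor(6.75) = 6
Q1 = element at index 2 = 19
Q3 = element at index 6 = 66
IQR = 66 - 19 = 47
Final answer: 47


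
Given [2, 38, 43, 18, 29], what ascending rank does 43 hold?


Sort ascending: [2, 18, 29, 38, 43]
Find 43 in the sorted list.
43 is at position 5 (1-indexed).
Final answer: 5


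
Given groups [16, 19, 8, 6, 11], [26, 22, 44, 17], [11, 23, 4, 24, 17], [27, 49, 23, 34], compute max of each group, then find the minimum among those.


Find max of each group:
  Group 1: [16, 19, 8, 6, 11] -> max = 19
  Group 2: [26, 22, 44, 17] -> max = 44
  Group 3: [11, 23, 4, 24, 17] -> max = 24
  Group 4: [27, 49, 23, 34] -> max = 49
Maxes: [19, 44, 24, 49]
Minimum of maxes = 19
Final answer: 19


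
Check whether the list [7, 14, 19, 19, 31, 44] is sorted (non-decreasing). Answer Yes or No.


Check consecutive pairs:
  7 <= 14? True
  14 <= 19? True
  19 <= 19? True
  19 <= 31? True
  31 <= 44? True
Every consecutive pair is in order, so the list is non-decreasing.
Final answer: Yes


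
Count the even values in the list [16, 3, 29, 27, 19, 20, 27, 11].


Check each element:
  16 is even
  3 is odd
  29 is odd
  27 is odd
  19 is odd
  20 is even
  27 is odd
  11 is odd
Evens: [16, 20]
Count of evens = 2
Final answer: 2


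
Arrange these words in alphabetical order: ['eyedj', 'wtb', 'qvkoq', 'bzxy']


Compare strings character by character (the first differing letter decides):
  'bzxy' < 'eyedj' since 'b' < 'e' at position 1
  'eyedj' < 'qvkoq' since 'e' < 'q' at position 1
  'qvkoq' < 'wtb' since 'q' < 'w' at position 1
Chaining these comparisons gives the alphabetical order.
Final answer: ['bzxy', 'eyedj', 'qvkoq', 'wtb']


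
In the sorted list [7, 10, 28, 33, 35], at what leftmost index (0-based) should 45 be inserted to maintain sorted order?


List is sorted: [7, 10, 28, 33, 35]
We need the leftmost position where 45 can be inserted, i.e. the first index whose element is >= 45 (or the end of the list if none is).
Binary search with low=0, high=5 (0-based indices):
  low=0, high=5, mid=2: a[2]=28 < 45, so low = 3
  low=3, high=5, mid=4: a[4]=35 < 45, so low = 5
Now low = high = 5, so the insertion index is 5.
Final answer: 5


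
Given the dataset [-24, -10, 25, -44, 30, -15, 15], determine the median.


First, sort the list: [-44, -24, -15, -10, 15, 25, 30]
The list has 7 elements (odd count).
The middle index is 3 (0-based), and the element there is -10.
Final answer: -10


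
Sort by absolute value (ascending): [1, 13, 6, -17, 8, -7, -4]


Compute absolute values:
  |1| = 1
  |13| = 13
  |6| = 6
  |-17| = 17
  |8| = 8
  |-7| = 7
  |-4| = 4
Absolute values in increasing order: 1 < 4 < 6 < 7 < 8 < 13 < 17
Listing the original numbers in that order gives the answer.
Final answer: [1, -4, 6, -7, 8, 13, -17]


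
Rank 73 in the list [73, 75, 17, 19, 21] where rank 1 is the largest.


Sort descending: [75, 73, 21, 19, 17]
Find 73 in the sorted list.
73 is at position 2.
Final answer: 2


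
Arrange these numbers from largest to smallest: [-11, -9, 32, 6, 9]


Original list: [-11, -9, 32, 6, 9]
Repeatedly take the largest remaining element:
  Remaining [-11, -9, 32, 6, 9] -> largest is 32
  Remaining [-11, -9, 6, 9] -> largest is 9
  Remaining [-11, -9, 6] -> largest is 6
  Remaining [-11, -9] -> largest is -9
  Remaining [-11] -> largest is -11
Collecting the picks in order gives the descending list.
Final answer: [32, 9, 6, -9, -11]


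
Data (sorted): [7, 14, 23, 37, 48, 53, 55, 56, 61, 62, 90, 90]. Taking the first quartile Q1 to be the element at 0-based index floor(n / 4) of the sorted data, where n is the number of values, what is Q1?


The list has n = 12 elements.
Q1 index = floor(12 / 4) = floor(3) = 3
Counting from index 0 in the sorted data, the element at index 3 is 37.
Final answer: 37


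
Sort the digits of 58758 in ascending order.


The number 58758 has digits: 5, 8, 7, 5, 8
Sorted: 5, 5, 7, 8, 8
Joining the sorted digits gives the result.
Final answer: 55788


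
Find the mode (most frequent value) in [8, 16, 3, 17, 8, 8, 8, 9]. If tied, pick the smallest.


Count the frequency of each value:
  3 appears 1 time(s)
  8 appears 4 time(s)
  9 appears 1 time(s)
  16 appears 1 time(s)
  17 appears 1 time(s)
Maximum frequency is 4.
Only 8 reaches that frequency, so it is the mode.
Final answer: 8


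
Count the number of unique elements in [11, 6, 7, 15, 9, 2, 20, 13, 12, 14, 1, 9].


List all unique values:
Distinct values: [1, 2, 6, 7, 9, 11, 12, 13, 14, 15, 20]
Count = 11
Final answer: 11


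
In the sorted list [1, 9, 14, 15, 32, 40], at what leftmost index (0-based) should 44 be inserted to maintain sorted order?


List is sorted: [1, 9, 14, 15, 32, 40]
We need the leftmost position where 44 can be inserted, i.e. the first index whose element is >= 44 (or the end of the list if none is).
Binary search with low=0, high=6 (0-based indices):
  low=0, high=6, mid=3: a[3]=15 < 44, so low = 4
  low=4, high=6, mid=5: a[5]=40 < 44, so low = 6
Now low = high = 6, so the insertion index is 6.
Final answer: 6


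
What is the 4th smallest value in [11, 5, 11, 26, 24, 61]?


Sort ascending: [5, 11, 11, 24, 26, 61]
The 4th element (1-indexed) is at index 3.
Value = 24
Final answer: 24


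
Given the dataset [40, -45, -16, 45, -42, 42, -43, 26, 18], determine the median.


First, sort the list: [-45, -43, -42, -16, 18, 26, 40, 42, 45]
The list has 9 elements (odd count).
The middle index is 4 (0-based), and the element there is 18.
Final answer: 18


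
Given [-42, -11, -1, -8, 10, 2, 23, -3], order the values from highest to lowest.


Original list: [-42, -11, -1, -8, 10, 2, 23, -3]
Repeatedly take the largest remaining element:
  Remaining [-42, -11, -1, -8, 10, 2, 23, -3] -> largest is 23
  Remaining [-42, -11, -1, -8, 10, 2, -3] -> largest is 10
  Remaining [-42, -11, -1, -8, 2, -3] -> largest is 2
  Remaining [-42, -11, -1, -8, -3] -> largest is -1
  Remaining [-42, -11, -8, -3] -> largest is -3
  Remaining [-42, -11, -8] -> largest is -8
  Remaining [-42, -11] -> largest is -11
  Remaining [-42] -> largest is -42
Collecting the picks in order gives the descending list.
Final answer: [23, 10, 2, -1, -3, -8, -11, -42]


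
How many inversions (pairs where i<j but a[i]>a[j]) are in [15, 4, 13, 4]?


For each element, count the later elements that are smaller than it:
  15 (index 0): smaller elements after it = [4, 13, 4] -> 3
  4 (index 1): smaller elements after it = [] -> 0
  13 (index 2): smaller elements after it = [4] -> 1
Total inversions = 3 + 0 + 1 = 4
Final answer: 4


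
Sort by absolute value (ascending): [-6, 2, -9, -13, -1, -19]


Compute absolute values:
  |-6| = 6
  |2| = 2
  |-9| = 9
  |-13| = 13
  |-1| = 1
  |-19| = 19
Absolute values in increasing order: 1 < 2 < 6 < 9 < 13 < 19
Listing the original numbers in that order gives the answer.
Final answer: [-1, 2, -6, -9, -13, -19]


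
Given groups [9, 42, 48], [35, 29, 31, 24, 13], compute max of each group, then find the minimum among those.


Find max of each group:
  Group 1: [9, 42, 48] -> max = 48
  Group 2: [35, 29, 31, 24, 13] -> max = 35
Maxes: [48, 35]
Minimum of maxes = 35
Final answer: 35


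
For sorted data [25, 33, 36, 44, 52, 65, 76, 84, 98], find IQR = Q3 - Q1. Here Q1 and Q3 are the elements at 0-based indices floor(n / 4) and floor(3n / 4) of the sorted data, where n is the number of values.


The data has n = 9 elements.
Q1 index = floor(9 / 4) = floor(2.25) = 2; Q3 index = floor(3 * 9 / 4) = floor(6.75) = 6
Q1 = element at index 2 = 36
Q3 = element at index 6 = 76
IQR = 76 - 36 = 40
Final answer: 40


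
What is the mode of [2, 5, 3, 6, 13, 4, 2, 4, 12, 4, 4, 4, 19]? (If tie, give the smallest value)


Count the frequency of each value:
  2 appears 2 time(s)
  3 appears 1 time(s)
  4 appears 5 time(s)
  5 appears 1 time(s)
  6 appears 1 time(s)
  12 appears 1 time(s)
  13 appears 1 time(s)
  19 appears 1 time(s)
Maximum frequency is 5.
Only 4 reaches that frequency, so it is the mode.
Final answer: 4


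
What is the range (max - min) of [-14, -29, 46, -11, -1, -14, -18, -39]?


Maximum value: 46
Minimum value: -39
Range = 46 - (-39) = 85
Final answer: 85


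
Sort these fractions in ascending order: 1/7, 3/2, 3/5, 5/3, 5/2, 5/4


Convert to decimal for comparison:
  1/7 = 0.1429
  3/2 = 1.5
  3/5 = 0.6
  5/3 = 1.6667
  5/2 = 2.5
  5/4 = 1.25
Decimals in increasing order: 0.1429 < 0.6 < 1.25 < 1.5 < 1.6667 < 2.5
Writing each back as its fraction gives the sorted order.
Final answer: 1/7, 3/5, 5/4, 3/2, 5/3, 5/2


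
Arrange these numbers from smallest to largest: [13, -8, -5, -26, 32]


Original list: [13, -8, -5, -26, 32]
Repeatedly take the smallest remaining element:
  Remaining [13, -8, -5, -26, 32] -> smallest is -26
  Remaining [13, -8, -5, 32] -> smallest is -8
  Remaining [13, -5, 32] -> smallest is -5
  Remaining [13, 32] -> smallest is 13
  Remaining [32] -> smallest is 32
Collecting the picks in order gives the sorted list.
Final answer: [-26, -8, -5, 13, 32]


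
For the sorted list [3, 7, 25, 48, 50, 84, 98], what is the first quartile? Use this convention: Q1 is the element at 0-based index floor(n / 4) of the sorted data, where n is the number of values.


The list has n = 7 elements.
Q1 index = floor(7 / 4) = floor(1.75) = 1
Counting from index 0 in the sorted data, the element at index 1 is 7.
Final answer: 7


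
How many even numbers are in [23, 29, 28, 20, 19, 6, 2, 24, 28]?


Check each element:
  23 is odd
  29 is odd
  28 is even
  20 is even
  19 is odd
  6 is even
  2 is even
  24 is even
  28 is even
Evens: [28, 20, 6, 2, 24, 28]
Count of evens = 6
Final answer: 6


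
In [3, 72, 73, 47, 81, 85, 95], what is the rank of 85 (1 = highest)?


Sort descending: [95, 85, 81, 73, 72, 47, 3]
Find 85 in the sorted list.
85 is at position 2.
Final answer: 2


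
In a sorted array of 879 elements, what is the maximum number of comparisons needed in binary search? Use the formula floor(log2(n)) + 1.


Binary search halves the search space each step.
Maximum comparisons = floor(log2(879)) + 1
log2(879) = 9.7797
floor(log2(879)) = 9, so 9 + 1 = 10
Final answer: 10


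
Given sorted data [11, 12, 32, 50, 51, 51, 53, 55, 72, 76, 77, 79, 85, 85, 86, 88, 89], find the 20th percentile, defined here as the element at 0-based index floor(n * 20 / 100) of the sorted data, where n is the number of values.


The dataset has n = 17 elements.
Index = floor(17 * 20 / 100) = floor(340 / 100) = floor(3.4) = 3
Counting from index 0 in the sorted data, the element at index 3 is 50.
Final answer: 50


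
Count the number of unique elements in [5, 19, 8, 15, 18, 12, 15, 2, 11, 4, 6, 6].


List all unique values:
Distinct values: [2, 4, 5, 6, 8, 11, 12, 15, 18, 19]
Count = 10
Final answer: 10


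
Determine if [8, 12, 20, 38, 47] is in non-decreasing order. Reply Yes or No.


Check consecutive pairs:
  8 <= 12? True
  12 <= 20? True
  20 <= 38? True
  38 <= 47? True
Every consecutive pair is in order, so the list is non-decreasing.
Final answer: Yes


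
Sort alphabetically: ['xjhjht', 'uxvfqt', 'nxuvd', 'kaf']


Compare strings character by character (the first differing letter decides):
  'kaf' < 'nxuvd' since 'k' < 'n' at position 1
  'nxuvd' < 'uxvfqt' since 'n' < 'u' at position 1
  'uxvfqt' < 'xjhjht' since 'u' < 'x' at position 1
Chaining these comparisons gives the alphabetical order.
Final answer: ['kaf', 'nxuvd', 'uxvfqt', 'xjhjht']


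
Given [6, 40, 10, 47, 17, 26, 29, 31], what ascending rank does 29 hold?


Sort ascending: [6, 10, 17, 26, 29, 31, 40, 47]
Find 29 in the sorted list.
29 is at position 5 (1-indexed).
Final answer: 5


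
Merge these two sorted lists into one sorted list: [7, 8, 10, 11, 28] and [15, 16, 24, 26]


List A: [7, 8, 10, 11, 28]
List B: [15, 16, 24, 26]
Repeatedly compare the front elements and take the smaller:
  7 vs 15 -> take 7
  8 vs 15 -> take 8
  10 vs 15 -> take 10
  11 vs 15 -> take 11
  28 vs 15 -> take 15
  28 vs 16 -> take 16
  28 vs 24 -> take 24
  28 vs 26 -> take 26
  B is exhausted; append the rest of A: [28]
Final answer: [7, 8, 10, 11, 15, 16, 24, 26, 28]


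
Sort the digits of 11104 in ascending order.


The number 11104 has digits: 1, 1, 1, 0, 4
Sorted: 0, 1, 1, 1, 4
Joining the sorted digits gives the result.
Final answer: 01114


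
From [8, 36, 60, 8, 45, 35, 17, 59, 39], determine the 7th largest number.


Sort descending: [60, 59, 45, 39, 36, 35, 17, 8, 8]
The 7th element (1-indexed) is at index 6.
Value = 17
Final answer: 17


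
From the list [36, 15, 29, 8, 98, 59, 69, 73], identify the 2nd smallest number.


Sort ascending: [8, 15, 29, 36, 59, 69, 73, 98]
The 2nd element (1-indexed) is at index 1.
Value = 15
Final answer: 15


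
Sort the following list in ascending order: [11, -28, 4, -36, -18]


Original list: [11, -28, 4, -36, -18]
Repeatedly take the smallest remaining element:
  Remaining [11, -28, 4, -36, -18] -> smallest is -36
  Remaining [11, -28, 4, -18] -> smallest is -28
  Remaining [11, 4, -18] -> smallest is -18
  Remaining [11, 4] -> smallest is 4
  Remaining [11] -> smallest is 11
Collecting the picks in order gives the sorted list.
Final answer: [-36, -28, -18, 4, 11]


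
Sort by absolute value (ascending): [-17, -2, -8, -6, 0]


Compute absolute values:
  |-17| = 17
  |-2| = 2
  |-8| = 8
  |-6| = 6
  |0| = 0
Absolute values in increasing order: 0 < 2 < 6 < 8 < 17
Listing the original numbers in that order gives the answer.
Final answer: [0, -2, -6, -8, -17]


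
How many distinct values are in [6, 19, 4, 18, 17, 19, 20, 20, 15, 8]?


List all unique values:
Distinct values: [4, 6, 8, 15, 17, 18, 19, 20]
Count = 8
Final answer: 8


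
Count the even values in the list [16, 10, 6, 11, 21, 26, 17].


Check each element:
  16 is even
  10 is even
  6 is even
  11 is odd
  21 is odd
  26 is even
  17 is odd
Evens: [16, 10, 6, 26]
Count of evens = 4
Final answer: 4


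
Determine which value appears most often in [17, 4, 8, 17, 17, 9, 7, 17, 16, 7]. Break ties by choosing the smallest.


Count the frequency of each value:
  4 appears 1 time(s)
  7 appears 2 time(s)
  8 appears 1 time(s)
  9 appears 1 time(s)
  16 appears 1 time(s)
  17 appears 4 time(s)
Maximum frequency is 4.
Only 17 reaches that frequency, so it is the mode.
Final answer: 17


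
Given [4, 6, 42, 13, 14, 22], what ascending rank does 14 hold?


Sort ascending: [4, 6, 13, 14, 22, 42]
Find 14 in the sorted list.
14 is at position 4 (1-indexed).
Final answer: 4


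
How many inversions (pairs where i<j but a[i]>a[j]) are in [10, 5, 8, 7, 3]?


For each element, count the later elements that are smaller than it:
  10 (index 0): smaller elements after it = [5, 8, 7, 3] -> 4
  5 (index 1): smaller elements after it = [3] -> 1
  8 (index 2): smaller elements after it = [7, 3] -> 2
  7 (index 3): smaller elements after it = [3] -> 1
Total inversions = 4 + 1 + 2 + 1 = 8
Final answer: 8


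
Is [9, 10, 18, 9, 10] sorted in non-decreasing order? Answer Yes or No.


Check consecutive pairs:
  9 <= 10? True
  10 <= 18? True
  18 <= 9? False
  9 <= 10? True
1 consecutive pair(s) are out of order, so the list is not sorted.
Final answer: No


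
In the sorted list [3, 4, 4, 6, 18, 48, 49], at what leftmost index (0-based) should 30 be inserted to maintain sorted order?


List is sorted: [3, 4, 4, 6, 18, 48, 49]
We need the leftmost position where 30 can be inserted, i.e. the first index whose element is >= 30 (or the end of the list if none is).
Binary search with low=0, high=7 (0-based indices):
  low=0, high=7, mid=3: a[3]=6 < 30, so low = 4
  low=4, high=7, mid=5: a[5]=48 >= 30, so high = 5
  low=4, high=5, mid=4: a[4]=18 < 30, so low = 5
Now low = high = 5, so the insertion index is 5.
Final answer: 5


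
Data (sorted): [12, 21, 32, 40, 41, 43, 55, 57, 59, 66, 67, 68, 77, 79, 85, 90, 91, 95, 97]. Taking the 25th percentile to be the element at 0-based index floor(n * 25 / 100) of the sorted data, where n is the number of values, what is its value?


The dataset has n = 19 elements.
Index = floor(19 * 25 / 100) = floor(475 / 100) = floor(4.75) = 4
Counting from index 0 in the sorted data, the element at index 4 is 41.
Final answer: 41


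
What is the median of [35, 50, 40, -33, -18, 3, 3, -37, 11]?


First, sort the list: [-37, -33, -18, 3, 3, 11, 35, 40, 50]
The list has 9 elements (odd count).
The middle index is 4 (0-based), and the element there is 3.
Final answer: 3


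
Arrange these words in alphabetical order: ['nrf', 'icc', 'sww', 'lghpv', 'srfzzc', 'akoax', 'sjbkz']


Compare strings character by character (the first differing letter decides):
  'akoax' < 'icc' since 'a' < 'i' at position 1
  'icc' < 'lghpv' since 'i' < 'l' at position 1
  'lghpv' < 'nrf' since 'l' < 'n' at position 1
  'nrf' < 'sjbkz' since 'n' < 's' at position 1
  'sjbkz' < 'srfzzc' since 'j' < 'r' at position 2
  'srfzzc' < 'sww' since 'r' < 'w' at position 2
Chaining these comparisons gives the alphabetical order.
Final answer: ['akoax', 'icc', 'lghpv', 'nrf', 'sjbkz', 'srfzzc', 'sww']


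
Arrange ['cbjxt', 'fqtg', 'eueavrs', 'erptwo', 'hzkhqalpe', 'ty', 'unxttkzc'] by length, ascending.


Compute lengths:
  'cbjxt' has length 5
  'fqtg' has length 4
  'eueavrs' has length 7
  'erptwo' has length 6
  'hzkhqalpe' has length 9
  'ty' has length 2
  'unxttkzc' has length 8
Lengths in increasing order: 2 < 4 < 5 < 6 < 7 < 8 < 9
Listing the words in that order gives the answer.
Final answer: ['ty', 'fqtg', 'cbjxt', 'erptwo', 'eueavrs', 'unxttkzc', 'hzkhqalpe']


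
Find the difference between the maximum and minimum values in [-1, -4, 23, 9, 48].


Maximum value: 48
Minimum value: -4
Range = 48 - (-4) = 52
Final answer: 52


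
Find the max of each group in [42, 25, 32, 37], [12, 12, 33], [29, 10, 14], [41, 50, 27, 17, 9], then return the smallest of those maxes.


Find max of each group:
  Group 1: [42, 25, 32, 37] -> max = 42
  Group 2: [12, 12, 33] -> max = 33
  Group 3: [29, 10, 14] -> max = 29
  Group 4: [41, 50, 27, 17, 9] -> max = 50
Maxes: [42, 33, 29, 50]
Minimum of maxes = 29
Final answer: 29


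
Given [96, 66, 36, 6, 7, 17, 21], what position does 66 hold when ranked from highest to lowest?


Sort descending: [96, 66, 36, 21, 17, 7, 6]
Find 66 in the sorted list.
66 is at position 2.
Final answer: 2


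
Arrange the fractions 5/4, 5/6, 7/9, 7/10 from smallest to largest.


Convert to decimal for comparison:
  5/4 = 1.25
  5/6 = 0.8333
  7/9 = 0.7778
  7/10 = 0.7
Decimals in increasing order: 0.7 < 0.7778 < 0.8333 < 1.25
Writing each back as its fraction gives the sorted order.
Final answer: 7/10, 7/9, 5/6, 5/4


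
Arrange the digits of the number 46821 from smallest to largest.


The number 46821 has digits: 4, 6, 8, 2, 1
Sorted: 1, 2, 4, 6, 8
Joining the sorted digits gives the result.
Final answer: 12468


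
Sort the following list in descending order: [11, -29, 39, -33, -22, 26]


Original list: [11, -29, 39, -33, -22, 26]
Repeatedly take the largest remaining element:
  Remaining [11, -29, 39, -33, -22, 26] -> largest is 39
  Remaining [11, -29, -33, -22, 26] -> largest is 26
  Remaining [11, -29, -33, -22] -> largest is 11
  Remaining [-29, -33, -22] -> largest is -22
  Remaining [-29, -33] -> largest is -29
  Remaining [-33] -> largest is -33
Collecting the picks in order gives the descending list.
Final answer: [39, 26, 11, -22, -29, -33]


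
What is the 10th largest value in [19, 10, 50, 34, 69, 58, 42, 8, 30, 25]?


Sort descending: [69, 58, 50, 42, 34, 30, 25, 19, 10, 8]
The 10th element (1-indexed) is at index 9.
Value = 8
Final answer: 8


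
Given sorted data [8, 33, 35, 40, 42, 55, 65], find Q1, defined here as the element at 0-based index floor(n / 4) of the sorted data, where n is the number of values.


The list has n = 7 elements.
Q1 index = floor(7 / 4) = floor(1.75) = 1
Counting from index 0 in the sorted data, the element at index 1 is 33.
Final answer: 33


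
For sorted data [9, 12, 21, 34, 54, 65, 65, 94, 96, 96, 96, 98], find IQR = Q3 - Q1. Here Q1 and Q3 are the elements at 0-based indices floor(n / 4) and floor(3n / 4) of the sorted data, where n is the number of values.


The data has n = 12 elements.
Q1 index = floor(12 / 4) = floor(3) = 3; Q3 index = floor(3 * 12 / 4) = floor(9) = 9
Q1 = element at index 3 = 34
Q3 = element at index 9 = 96
IQR = 96 - 34 = 62
Final answer: 62


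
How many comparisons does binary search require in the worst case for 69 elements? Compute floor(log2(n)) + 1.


Binary search halves the search space each step.
Maximum comparisons = floor(log2(69)) + 1
log2(69) = 6.1085
floor(log2(69)) = 6, so 6 + 1 = 7
Final answer: 7


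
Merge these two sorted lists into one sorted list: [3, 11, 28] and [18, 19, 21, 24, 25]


List A: [3, 11, 28]
List B: [18, 19, 21, 24, 25]
Repeatedly compare the front elements and take the smaller:
  3 vs 18 -> take 3
  11 vs 18 -> take 11
  28 vs 18 -> take 18
  28 vs 19 -> take 19
  28 vs 21 -> take 21
  28 vs 24 -> take 24
  28 vs 25 -> take 25
  B is exhausted; append the rest of A: [28]
Final answer: [3, 11, 18, 19, 21, 24, 25, 28]


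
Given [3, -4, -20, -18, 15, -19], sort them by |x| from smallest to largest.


Compute absolute values:
  |3| = 3
  |-4| = 4
  |-20| = 20
  |-18| = 18
  |15| = 15
  |-19| = 19
Absolute values in increasing order: 3 < 4 < 15 < 18 < 19 < 20
Listing the original numbers in that order gives the answer.
Final answer: [3, -4, 15, -18, -19, -20]


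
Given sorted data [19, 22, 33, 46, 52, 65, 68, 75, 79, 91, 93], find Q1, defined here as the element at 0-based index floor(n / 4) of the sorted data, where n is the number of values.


The list has n = 11 elements.
Q1 index = floor(11 / 4) = floor(2.75) = 2
Counting from index 0 in the sorted data, the element at index 2 is 33.
Final answer: 33


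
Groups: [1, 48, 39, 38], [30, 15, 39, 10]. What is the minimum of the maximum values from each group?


Find max of each group:
  Group 1: [1, 48, 39, 38] -> max = 48
  Group 2: [30, 15, 39, 10] -> max = 39
Maxes: [48, 39]
Minimum of maxes = 39
Final answer: 39


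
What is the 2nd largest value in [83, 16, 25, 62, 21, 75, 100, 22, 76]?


Sort descending: [100, 83, 76, 75, 62, 25, 22, 21, 16]
The 2nd element (1-indexed) is at index 1.
Value = 83
Final answer: 83


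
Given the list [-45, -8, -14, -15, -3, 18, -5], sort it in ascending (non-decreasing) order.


Original list: [-45, -8, -14, -15, -3, 18, -5]
Repeatedly take the smallest remaining element:
  Remaining [-45, -8, -14, -15, -3, 18, -5] -> smallest is -45
  Remaining [-8, -14, -15, -3, 18, -5] -> smallest is -15
  Remaining [-8, -14, -3, 18, -5] -> smallest is -14
  Remaining [-8, -3, 18, -5] -> smallest is -8
  Remaining [-3, 18, -5] -> smallest is -5
  Remaining [-3, 18] -> smallest is -3
  Remaining [18] -> smallest is 18
Collecting the picks in order gives the sorted list.
Final answer: [-45, -15, -14, -8, -5, -3, 18]


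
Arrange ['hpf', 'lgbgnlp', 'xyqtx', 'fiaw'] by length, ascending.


Compute lengths:
  'hpf' has length 3
  'lgbgnlp' has length 7
  'xyqtx' has length 5
  'fiaw' has length 4
Lengths in increasing order: 3 < 4 < 5 < 7
Listing the words in that order gives the answer.
Final answer: ['hpf', 'fiaw', 'xyqtx', 'lgbgnlp']


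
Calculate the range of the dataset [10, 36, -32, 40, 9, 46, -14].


Maximum value: 46
Minimum value: -32
Range = 46 - (-32) = 78
Final answer: 78


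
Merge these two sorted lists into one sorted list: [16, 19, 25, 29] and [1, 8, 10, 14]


List A: [16, 19, 25, 29]
List B: [1, 8, 10, 14]
Repeatedly compare the front elements and take the smaller:
  16 vs 1 -> take 1
  16 vs 8 -> take 8
  16 vs 10 -> take 10
  16 vs 14 -> take 14
  B is exhausted; append the rest of A: [16, 19, 25, 29]
Final answer: [1, 8, 10, 14, 16, 19, 25, 29]


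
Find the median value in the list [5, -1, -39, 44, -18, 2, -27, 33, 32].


First, sort the list: [-39, -27, -18, -1, 2, 5, 32, 33, 44]
The list has 9 elements (odd count).
The middle index is 4 (0-based), and the element there is 2.
Final answer: 2


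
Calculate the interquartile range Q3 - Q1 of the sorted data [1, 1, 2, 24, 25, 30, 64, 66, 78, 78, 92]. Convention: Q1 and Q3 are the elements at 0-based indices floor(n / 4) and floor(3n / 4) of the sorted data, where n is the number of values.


The data has n = 11 elements.
Q1 index = floor(11 / 4) = floor(2.75) = 2; Q3 index = floor(3 * 11 / 4) = floor(8.25) = 8
Q1 = element at index 2 = 2
Q3 = element at index 8 = 78
IQR = 78 - 2 = 76
Final answer: 76


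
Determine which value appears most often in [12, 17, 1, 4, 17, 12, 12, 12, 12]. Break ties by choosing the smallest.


Count the frequency of each value:
  1 appears 1 time(s)
  4 appears 1 time(s)
  12 appears 5 time(s)
  17 appears 2 time(s)
Maximum frequency is 5.
Only 12 reaches that frequency, so it is the mode.
Final answer: 12


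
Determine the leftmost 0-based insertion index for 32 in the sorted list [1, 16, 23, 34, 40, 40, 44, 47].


List is sorted: [1, 16, 23, 34, 40, 40, 44, 47]
We need the leftmost position where 32 can be inserted, i.e. the first index whose element is >= 32 (or the end of the list if none is).
Binary search with low=0, high=8 (0-based indices):
  low=0, high=8, mid=4: a[4]=40 >= 32, so high = 4
  low=0, high=4, mid=2: a[2]=23 < 32, so low = 3
  low=3, high=4, mid=3: a[3]=34 >= 32, so high = 3
Now low = high = 3, so the insertion index is 3.
Final answer: 3


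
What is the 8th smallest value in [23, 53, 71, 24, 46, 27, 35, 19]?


Sort ascending: [19, 23, 24, 27, 35, 46, 53, 71]
The 8th element (1-indexed) is at index 7.
Value = 71
Final answer: 71


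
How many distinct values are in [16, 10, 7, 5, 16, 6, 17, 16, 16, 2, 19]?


List all unique values:
Distinct values: [2, 5, 6, 7, 10, 16, 17, 19]
Count = 8
Final answer: 8


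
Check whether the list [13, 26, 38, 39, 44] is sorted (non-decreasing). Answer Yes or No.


Check consecutive pairs:
  13 <= 26? True
  26 <= 38? True
  38 <= 39? True
  39 <= 44? True
Every consecutive pair is in order, so the list is non-decreasing.
Final answer: Yes


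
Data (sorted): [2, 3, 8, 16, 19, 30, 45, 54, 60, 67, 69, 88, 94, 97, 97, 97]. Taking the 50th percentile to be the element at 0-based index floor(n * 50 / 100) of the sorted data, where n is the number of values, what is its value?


The dataset has n = 16 elements.
Index = floor(16 * 50 / 100) = floor(800 / 100) = floor(8) = 8
Counting from index 0 in the sorted data, the element at index 8 is 60.
Final answer: 60


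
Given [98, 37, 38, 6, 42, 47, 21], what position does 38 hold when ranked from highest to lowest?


Sort descending: [98, 47, 42, 38, 37, 21, 6]
Find 38 in the sorted list.
38 is at position 4.
Final answer: 4


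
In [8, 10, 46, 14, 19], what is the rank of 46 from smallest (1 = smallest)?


Sort ascending: [8, 10, 14, 19, 46]
Find 46 in the sorted list.
46 is at position 5 (1-indexed).
Final answer: 5


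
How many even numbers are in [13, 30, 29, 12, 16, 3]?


Check each element:
  13 is odd
  30 is even
  29 is odd
  12 is even
  16 is even
  3 is odd
Evens: [30, 12, 16]
Count of evens = 3
Final answer: 3


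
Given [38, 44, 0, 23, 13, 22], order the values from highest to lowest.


Original list: [38, 44, 0, 23, 13, 22]
Repeatedly take the largest remaining element:
  Remaining [38, 44, 0, 23, 13, 22] -> largest is 44
  Remaining [38, 0, 23, 13, 22] -> largest is 38
  Remaining [0, 23, 13, 22] -> largest is 23
  Remaining [0, 13, 22] -> largest is 22
  Remaining [0, 13] -> largest is 13
  Remaining [0] -> largest is 0
Collecting the picks in order gives the descending list.
Final answer: [44, 38, 23, 22, 13, 0]


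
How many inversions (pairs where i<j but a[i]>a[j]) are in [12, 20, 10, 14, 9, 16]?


For each element, count the later elements that are smaller than it:
  12 (index 0): smaller elements after it = [10, 9] -> 2
  20 (index 1): smaller elements after it = [10, 14, 9, 16] -> 4
  10 (index 2): smaller elements after it = [9] -> 1
  14 (index 3): smaller elements after it = [9] -> 1
  9 (index 4): smaller elements after it = [] -> 0
Total inversions = 2 + 4 + 1 + 1 + 0 = 8
Final answer: 8


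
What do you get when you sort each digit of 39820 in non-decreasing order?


The number 39820 has digits: 3, 9, 8, 2, 0
Sorted: 0, 2, 3, 8, 9
Joining the sorted digits gives the result.
Final answer: 02389


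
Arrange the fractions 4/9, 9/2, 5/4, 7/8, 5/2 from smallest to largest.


Convert to decimal for comparison:
  4/9 = 0.4444
  9/2 = 4.5
  5/4 = 1.25
  7/8 = 0.875
  5/2 = 2.5
Decimals in increasing order: 0.4444 < 0.875 < 1.25 < 2.5 < 4.5
Writing each back as its fraction gives the sorted order.
Final answer: 4/9, 7/8, 5/4, 5/2, 9/2


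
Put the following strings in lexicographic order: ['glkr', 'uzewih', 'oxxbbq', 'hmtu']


Compare strings character by character (the first differing letter decides):
  'glkr' < 'hmtu' since 'g' < 'h' at position 1
  'hmtu' < 'oxxbbq' since 'h' < 'o' at position 1
  'oxxbbq' < 'uzewih' since 'o' < 'u' at position 1
Chaining these comparisons gives the alphabetical order.
Final answer: ['glkr', 'hmtu', 'oxxbbq', 'uzewih']


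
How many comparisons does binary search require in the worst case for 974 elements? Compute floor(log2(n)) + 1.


Binary search halves the search space each step.
Maximum comparisons = floor(log2(974)) + 1
log2(974) = 9.9278
floor(log2(974)) = 9, so 9 + 1 = 10
Final answer: 10


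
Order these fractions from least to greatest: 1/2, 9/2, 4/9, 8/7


Convert to decimal for comparison:
  1/2 = 0.5
  9/2 = 4.5
  4/9 = 0.4444
  8/7 = 1.1429
Decimals in increasing order: 0.4444 < 0.5 < 1.1429 < 4.5
Writing each back as its fraction gives the sorted order.
Final answer: 4/9, 1/2, 8/7, 9/2


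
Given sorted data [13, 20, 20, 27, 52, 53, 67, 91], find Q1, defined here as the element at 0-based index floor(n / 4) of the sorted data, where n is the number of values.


The list has n = 8 elements.
Q1 index = floor(8 / 4) = floor(2) = 2
Counting from index 0 in the sorted data, the element at index 2 is 20.
Final answer: 20


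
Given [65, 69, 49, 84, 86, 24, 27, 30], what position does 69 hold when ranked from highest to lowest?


Sort descending: [86, 84, 69, 65, 49, 30, 27, 24]
Find 69 in the sorted list.
69 is at position 3.
Final answer: 3


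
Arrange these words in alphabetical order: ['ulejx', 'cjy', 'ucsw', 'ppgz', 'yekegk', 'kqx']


Compare strings character by character (the first differing letter decides):
  'cjy' < 'kqx' since 'c' < 'k' at position 1
  'kqx' < 'ppgz' since 'k' < 'p' at position 1
  'ppgz' < 'ucsw' since 'p' < 'u' at position 1
  'ucsw' < 'ulejx' since 'c' < 'l' at position 2
  'ulejx' < 'yekegk' since 'u' < 'y' at position 1
Chaining these comparisons gives the alphabetical order.
Final answer: ['cjy', 'kqx', 'ppgz', 'ucsw', 'ulejx', 'yekegk']


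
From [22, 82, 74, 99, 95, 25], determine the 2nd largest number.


Sort descending: [99, 95, 82, 74, 25, 22]
The 2nd element (1-indexed) is at index 1.
Value = 95
Final answer: 95


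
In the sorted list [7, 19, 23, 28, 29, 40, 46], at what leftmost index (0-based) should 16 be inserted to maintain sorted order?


List is sorted: [7, 19, 23, 28, 29, 40, 46]
We need the leftmost position where 16 can be inserted, i.e. the first index whose element is >= 16 (or the end of the list if none is).
Binary search with low=0, high=7 (0-based indices):
  low=0, high=7, mid=3: a[3]=28 >= 16, so high = 3
  low=0, high=3, mid=1: a[1]=19 >= 16, so high = 1
  low=0, high=1, mid=0: a[0]=7 < 16, so low = 1
Now low = high = 1, so the insertion index is 1.
Final answer: 1


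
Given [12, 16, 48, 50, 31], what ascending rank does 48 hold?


Sort ascending: [12, 16, 31, 48, 50]
Find 48 in the sorted list.
48 is at position 4 (1-indexed).
Final answer: 4


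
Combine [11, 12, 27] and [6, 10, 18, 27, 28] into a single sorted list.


List A: [11, 12, 27]
List B: [6, 10, 18, 27, 28]
Repeatedly compare the front elements and take the smaller:
  11 vs 6 -> take 6
  11 vs 10 -> take 10
  11 vs 18 -> take 11
  12 vs 18 -> take 12
  27 vs 18 -> take 18
  27 vs 27 -> take 27
  A is exhausted; append the rest of B: [27, 28]
Final answer: [6, 10, 11, 12, 18, 27, 27, 28]


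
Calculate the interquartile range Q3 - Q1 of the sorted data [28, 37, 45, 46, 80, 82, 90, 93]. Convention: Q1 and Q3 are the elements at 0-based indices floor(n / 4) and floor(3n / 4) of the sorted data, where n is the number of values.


The data has n = 8 elements.
Q1 index = floor(8 / 4) = floor(2) = 2; Q3 index = floor(3 * 8 / 4) = floor(6) = 6
Q1 = element at index 2 = 45
Q3 = element at index 6 = 90
IQR = 90 - 45 = 45
Final answer: 45


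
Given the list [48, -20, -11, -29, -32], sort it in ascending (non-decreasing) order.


Original list: [48, -20, -11, -29, -32]
Repeatedly take the smallest remaining element:
  Remaining [48, -20, -11, -29, -32] -> smallest is -32
  Remaining [48, -20, -11, -29] -> smallest is -29
  Remaining [48, -20, -11] -> smallest is -20
  Remaining [48, -11] -> smallest is -11
  Remaining [48] -> smallest is 48
Collecting the picks in order gives the sorted list.
Final answer: [-32, -29, -20, -11, 48]


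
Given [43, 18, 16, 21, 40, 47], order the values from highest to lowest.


Original list: [43, 18, 16, 21, 40, 47]
Repeatedly take the largest remaining element:
  Remaining [43, 18, 16, 21, 40, 47] -> largest is 47
  Remaining [43, 18, 16, 21, 40] -> largest is 43
  Remaining [18, 16, 21, 40] -> largest is 40
  Remaining [18, 16, 21] -> largest is 21
  Remaining [18, 16] -> largest is 18
  Remaining [16] -> largest is 16
Collecting the picks in order gives the descending list.
Final answer: [47, 43, 40, 21, 18, 16]
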